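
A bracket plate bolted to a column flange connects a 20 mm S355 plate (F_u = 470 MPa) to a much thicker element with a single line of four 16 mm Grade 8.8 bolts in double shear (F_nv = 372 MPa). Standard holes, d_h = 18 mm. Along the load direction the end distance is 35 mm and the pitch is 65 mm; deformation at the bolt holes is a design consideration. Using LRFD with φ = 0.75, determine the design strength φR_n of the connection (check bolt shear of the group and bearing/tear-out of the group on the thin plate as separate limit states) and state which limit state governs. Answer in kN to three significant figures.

Bolt shear: A_b = π·16²/4 = 201.1 mm²; R_n = 372 × 201.1 × 4 × 2 / 1000 = 598.4 kN → 0.75 × 598.4 = 449 kN.
Bearing (1.2 l_c t F_u ≤ 2.4 d t F_u): upper limit = 2.4·16·20·470 / 1000 = 361 kN.
  Edge l_c = 35 − 18/2 = 26 → r_n = 293.3 kN; interior l_c = 65 − 18 = 47 → r_n = 361 kN.
  R_n,bearing = 1·293.3 + 3·361 = 1376 kN → 0.75 × 1376 = 1030 kN.
Bolt shear governs: 449 kN.

449 kN (bolt shear governs)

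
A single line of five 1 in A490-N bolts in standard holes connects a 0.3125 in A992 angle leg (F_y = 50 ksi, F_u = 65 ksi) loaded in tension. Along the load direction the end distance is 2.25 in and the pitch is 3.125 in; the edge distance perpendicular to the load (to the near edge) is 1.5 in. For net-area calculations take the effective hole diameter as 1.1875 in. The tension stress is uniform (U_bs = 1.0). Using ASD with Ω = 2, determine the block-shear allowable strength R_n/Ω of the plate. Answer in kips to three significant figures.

66.5 kips

Shear plane L_v = 2.25 + 4·3.125 = 14.75 in; A_gv = 14.75 × 0.3125 = 4.609 in².
A_nv = (14.75 − 4.5·1.1875) × 0.3125 = 2.939 in².
A_nt = (1.5 − 0.5·1.1875) × 0.3125 = 0.2832 in².
0.6 F_u A_nv = 114.6 kips; 0.6 F_y A_gv = 138.3 kips → shear rupture governs the shear term.
R_n = 114.6 + 1.0 × 65 × 0.2832 = 133 kips.
Allowable strength R_n/Ω = 133 / 2 = 66.5 kips.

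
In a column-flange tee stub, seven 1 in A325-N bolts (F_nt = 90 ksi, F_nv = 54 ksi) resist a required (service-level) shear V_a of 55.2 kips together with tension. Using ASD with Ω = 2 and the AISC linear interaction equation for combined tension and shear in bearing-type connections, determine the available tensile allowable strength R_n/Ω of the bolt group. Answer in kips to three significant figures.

230 kips

A_b = π·1²/4 = 0.7854 in²; f_rv = 55.2 / (7 × 0.7854) = 10.04 ksi.
F'_nt = 1.3 F_nt − (Ω F_nt / F_nv) f_rv = 1.3·90 − (2·90/54)·10.04 = 83.53 ksi, capped at F_nt → F'_nt = 83.53 ksi.
R_n = F'_nt · A_b · n = 83.53 × 0.7854 × 7 = 459.2 kips.
Allowable strength R_n/Ω = 459.2 / 2 = 230 kips.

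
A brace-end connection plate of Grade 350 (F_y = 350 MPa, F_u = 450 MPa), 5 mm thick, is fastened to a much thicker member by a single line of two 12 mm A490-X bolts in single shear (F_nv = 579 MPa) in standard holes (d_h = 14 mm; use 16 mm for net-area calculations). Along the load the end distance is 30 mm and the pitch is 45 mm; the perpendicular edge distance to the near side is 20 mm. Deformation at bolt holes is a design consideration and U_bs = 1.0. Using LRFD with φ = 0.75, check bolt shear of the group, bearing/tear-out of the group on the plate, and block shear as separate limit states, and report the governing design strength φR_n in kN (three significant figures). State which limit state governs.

Bolt shear: A_b = π·12²/4 = 113.1 mm²; R_n = 579 × 113.1 × 2 × 1 / 1000 = 131 kN → 0.75 × 131 = 98.2 kN.
Bearing: edge l_c = 23, r_n = 62.1 kN; interior l_c = 31, r_n = 64.8 kN; R_n = 62.1 + 1·64.8 = 126.9 kN → 95.2 kN.
Block shear: A_gv = 375, A_nv = 255, A_nt = 60 mm²; R_n = min(0.6F_uA_nv, 0.6F_yA_gv) + U_bs·F_u·A_nt = 95.85 kN → 71.9 kN.
Block shear governs: 71.9 kN.

71.9 kN (block shear governs)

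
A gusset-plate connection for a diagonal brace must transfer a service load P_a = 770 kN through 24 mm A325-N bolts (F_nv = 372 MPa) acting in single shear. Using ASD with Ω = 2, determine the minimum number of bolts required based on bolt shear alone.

10 bolts

A_b = π·24²/4 = 452.4 mm².
Per-bolt allowable strength R_n/Ω = 372 × 452.4 × 1 / 1000 / 2 = 84.14 kN.
n ≥ 770 / 84.14 = 9.151 → use 10 bolts.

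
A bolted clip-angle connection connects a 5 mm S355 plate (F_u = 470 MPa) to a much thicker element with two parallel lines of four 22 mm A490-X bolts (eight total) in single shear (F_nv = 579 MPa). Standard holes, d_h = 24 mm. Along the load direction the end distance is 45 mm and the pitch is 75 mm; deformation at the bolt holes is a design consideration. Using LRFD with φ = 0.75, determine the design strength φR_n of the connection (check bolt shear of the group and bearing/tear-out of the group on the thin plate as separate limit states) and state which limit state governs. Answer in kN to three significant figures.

Bolt shear: A_b = π·22²/4 = 380.1 mm²; R_n = 579 × 380.1 × 8 × 1 / 1000 = 1761 kN → 0.75 × 1761 = 1320 kN.
Bearing (1.2 l_c t F_u ≤ 2.4 d t F_u): upper limit = 2.4·22·5·470 / 1000 = 124.1 kN.
  Edge l_c = 45 − 24/2 = 33 → r_n = 93.06 kN; interior l_c = 75 − 24 = 51 → r_n = 124.1 kN.
  R_n,bearing = 2·93.06 + 6·124.1 = 930.6 kN → 0.75 × 930.6 = 698 kN.
Bearing governs: 698 kN.

698 kN (bearing governs)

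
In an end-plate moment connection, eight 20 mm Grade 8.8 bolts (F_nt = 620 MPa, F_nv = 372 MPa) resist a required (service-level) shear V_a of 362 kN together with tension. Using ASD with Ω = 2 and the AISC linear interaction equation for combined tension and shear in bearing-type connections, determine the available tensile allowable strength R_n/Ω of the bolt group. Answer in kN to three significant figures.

A_b = π·20²/4 = 314.2 mm²; f_rv = 362 × 1000 / (8 × 314.2) = 144 MPa.
F'_nt = 1.3 F_nt − (Ω F_nt / F_nv) f_rv = 1.3·620 − (2·620/372)·144 = 325.9 MPa, capped at F_nt → F'_nt = 325.9 MPa.
R_n = F'_nt · A_b · n = 325.9 × 314.2 × 8 / 1000 = 819 kN.
Allowable strength R_n/Ω = 819 / 2 = 410 kN.

410 kN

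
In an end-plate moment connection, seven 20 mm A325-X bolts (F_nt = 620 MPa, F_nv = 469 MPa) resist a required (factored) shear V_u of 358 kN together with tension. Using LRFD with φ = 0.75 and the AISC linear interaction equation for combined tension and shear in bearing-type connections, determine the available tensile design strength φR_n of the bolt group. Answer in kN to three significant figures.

A_b = π·20²/4 = 314.2 mm²; f_rv = 358 × 1000 / (7 × 314.2) = 162.8 MPa.
F'_nt = 1.3 F_nt − (F_nt / φF_nv) f_rv = 1.3·620 − (620/(0.75·469))·162.8 = 519.1 MPa, capped at F_nt → F'_nt = 519.1 MPa.
R_n = F'_nt · A_b · n = 519.1 × 314.2 × 7 / 1000 = 1141 kN.
Design strength φR_n = 0.75 × 1141 = 856 kN.

856 kN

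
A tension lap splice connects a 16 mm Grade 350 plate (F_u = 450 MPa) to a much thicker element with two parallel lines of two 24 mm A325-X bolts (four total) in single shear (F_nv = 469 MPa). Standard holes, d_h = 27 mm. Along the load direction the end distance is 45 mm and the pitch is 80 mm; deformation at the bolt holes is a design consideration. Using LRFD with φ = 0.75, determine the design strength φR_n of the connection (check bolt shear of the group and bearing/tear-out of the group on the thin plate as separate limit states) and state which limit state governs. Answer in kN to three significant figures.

Bolt shear: A_b = π·24²/4 = 452.4 mm²; R_n = 469 × 452.4 × 4 × 1 / 1000 = 848.7 kN → 0.75 × 848.7 = 637 kN.
Bearing (1.2 l_c t F_u ≤ 2.4 d t F_u): upper limit = 2.4·24·16·450 / 1000 = 414.7 kN.
  Edge l_c = 45 − 27/2 = 31.5 → r_n = 272.2 kN; interior l_c = 80 − 27 = 53 → r_n = 414.7 kN.
  R_n,bearing = 2·272.2 + 2·414.7 = 1374 kN → 0.75 × 1374 = 1030 kN.
Bolt shear governs: 637 kN.

637 kN (bolt shear governs)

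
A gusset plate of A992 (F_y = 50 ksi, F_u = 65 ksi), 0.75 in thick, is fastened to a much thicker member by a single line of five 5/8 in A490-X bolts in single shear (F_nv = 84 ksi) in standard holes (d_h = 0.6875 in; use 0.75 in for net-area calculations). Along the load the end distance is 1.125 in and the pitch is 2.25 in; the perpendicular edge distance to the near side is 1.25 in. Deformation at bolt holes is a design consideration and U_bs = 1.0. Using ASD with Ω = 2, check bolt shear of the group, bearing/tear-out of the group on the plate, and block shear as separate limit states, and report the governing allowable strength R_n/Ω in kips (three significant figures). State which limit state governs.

64.4 kips (bolt shear governs)

Bolt shear: A_b = π·0.625²/4 = 0.3068 in²; R_n = 84 × 0.3068 × 5 × 1 = 128.9 kips → 128.9 / 2 = 64.4 kips.
Bearing: edge l_c = 0.7812, r_n = 45.7 kips; interior l_c = 1.562, r_n = 73.12 kips; R_n = 45.7 + 4·73.12 = 338.2 kips → 169 kips.
Block shear: A_gv = 7.594, A_nv = 5.062, A_nt = 0.6562 in²; R_n = min(0.6F_uA_nv, 0.6F_yA_gv) + U_bs·F_u·A_nt = 240.1 kips → 120 kips.
Bolt shear governs: 64.4 kips.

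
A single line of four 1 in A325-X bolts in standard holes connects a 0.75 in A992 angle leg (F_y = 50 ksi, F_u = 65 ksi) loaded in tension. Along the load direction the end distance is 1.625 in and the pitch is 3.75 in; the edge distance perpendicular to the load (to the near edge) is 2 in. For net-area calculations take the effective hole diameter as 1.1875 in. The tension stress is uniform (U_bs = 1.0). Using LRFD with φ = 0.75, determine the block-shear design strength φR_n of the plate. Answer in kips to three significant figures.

Shear plane L_v = 1.625 + 3·3.75 = 12.88 in; A_gv = 12.88 × 0.75 = 9.656 in².
A_nv = (12.88 − 3.5·1.1875) × 0.75 = 6.539 in².
A_nt = (2 − 0.5·1.1875) × 0.75 = 1.055 in².
0.6 F_u A_nv = 255 kips; 0.6 F_y A_gv = 289.7 kips → shear rupture governs the shear term.
R_n = 255 + 1.0 × 65 × 1.055 = 323.6 kips.
Design strength φR_n = 0.75 × 323.6 = 243 kips.

243 kips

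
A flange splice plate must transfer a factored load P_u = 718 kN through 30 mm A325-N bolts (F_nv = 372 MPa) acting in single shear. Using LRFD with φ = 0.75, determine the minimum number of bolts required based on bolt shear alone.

A_b = π·30²/4 = 706.9 mm².
Per-bolt design strength φR_n = 0.75 × 372 × 706.9 × 1 / 1000 = 197.2 kN.
n ≥ 718 / 197.2 = 3.641 → use 4 bolts.

4 bolts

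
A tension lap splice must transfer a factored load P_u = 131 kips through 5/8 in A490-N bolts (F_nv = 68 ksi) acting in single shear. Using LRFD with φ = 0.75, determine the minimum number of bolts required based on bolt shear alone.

9 bolts

A_b = π·0.625²/4 = 0.3068 in².
Per-bolt design strength φR_n = 0.75 × 68 × 0.3068 × 1 = 15.65 kips.
n ≥ 131 / 15.65 = 8.372 → use 9 bolts.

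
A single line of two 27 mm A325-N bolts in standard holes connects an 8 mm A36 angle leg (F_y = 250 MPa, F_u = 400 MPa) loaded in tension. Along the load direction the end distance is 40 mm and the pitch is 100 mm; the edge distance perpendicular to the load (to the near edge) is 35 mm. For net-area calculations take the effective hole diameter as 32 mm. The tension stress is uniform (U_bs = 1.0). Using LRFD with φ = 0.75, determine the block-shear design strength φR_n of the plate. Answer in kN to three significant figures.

172 kN

Shear plane L_v = 40 + 1·100 = 140 mm; A_gv = 140 × 8 = 1120 mm².
A_nv = (140 − 1.5·32) × 8 = 736 mm².
A_nt = (35 − 0.5·32) × 8 = 152 mm².
0.6 F_u A_nv = 176.6 kN; 0.6 F_y A_gv = 168 kN → shear yielding governs the shear term.
R_n = 168 + 1.0 × 400 × 152 / 1000 = 228.8 kN.
Design strength φR_n = 0.75 × 228.8 = 172 kN.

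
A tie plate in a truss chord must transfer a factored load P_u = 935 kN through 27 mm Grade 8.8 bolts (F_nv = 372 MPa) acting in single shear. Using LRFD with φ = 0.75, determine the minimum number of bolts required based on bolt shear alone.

6 bolts

A_b = π·27²/4 = 572.6 mm².
Per-bolt design strength φR_n = 0.75 × 372 × 572.6 × 1 / 1000 = 159.7 kN.
n ≥ 935 / 159.7 = 5.853 → use 6 bolts.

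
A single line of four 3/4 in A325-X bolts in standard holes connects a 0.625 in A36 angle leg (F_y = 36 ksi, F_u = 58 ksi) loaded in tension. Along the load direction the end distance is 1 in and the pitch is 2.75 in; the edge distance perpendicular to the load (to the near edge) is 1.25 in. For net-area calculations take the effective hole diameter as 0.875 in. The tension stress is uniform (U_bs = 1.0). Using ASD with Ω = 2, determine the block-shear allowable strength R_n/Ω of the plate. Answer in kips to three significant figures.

Shear plane L_v = 1 + 3·2.75 = 9.25 in; A_gv = 9.25 × 0.625 = 5.781 in².
A_nv = (9.25 − 3.5·0.875) × 0.625 = 3.867 in².
A_nt = (1.25 − 0.5·0.875) × 0.625 = 0.5078 in².
0.6 F_u A_nv = 134.6 kips; 0.6 F_y A_gv = 124.9 kips → shear yielding governs the shear term.
R_n = 124.9 + 1.0 × 58 × 0.5078 = 154.3 kips.
Allowable strength R_n/Ω = 154.3 / 2 = 77.2 kips.

77.2 kips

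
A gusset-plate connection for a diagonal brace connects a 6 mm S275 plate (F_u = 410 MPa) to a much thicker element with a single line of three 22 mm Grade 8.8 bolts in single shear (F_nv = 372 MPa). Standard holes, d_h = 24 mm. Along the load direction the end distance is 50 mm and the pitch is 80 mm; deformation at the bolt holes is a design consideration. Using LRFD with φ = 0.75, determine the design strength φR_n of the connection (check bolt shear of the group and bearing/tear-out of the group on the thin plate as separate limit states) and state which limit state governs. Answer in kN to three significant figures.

Bolt shear: A_b = π·22²/4 = 380.1 mm²; R_n = 372 × 380.1 × 3 × 1 / 1000 = 424.2 kN → 0.75 × 424.2 = 318 kN.
Bearing (1.2 l_c t F_u ≤ 2.4 d t F_u): upper limit = 2.4·22·6·410 / 1000 = 129.9 kN.
  Edge l_c = 50 − 24/2 = 38 → r_n = 112.2 kN; interior l_c = 80 − 24 = 56 → r_n = 129.9 kN.
  R_n,bearing = 1·112.2 + 2·129.9 = 372 kN → 0.75 × 372 = 279 kN.
Bearing governs: 279 kN.

279 kN (bearing governs)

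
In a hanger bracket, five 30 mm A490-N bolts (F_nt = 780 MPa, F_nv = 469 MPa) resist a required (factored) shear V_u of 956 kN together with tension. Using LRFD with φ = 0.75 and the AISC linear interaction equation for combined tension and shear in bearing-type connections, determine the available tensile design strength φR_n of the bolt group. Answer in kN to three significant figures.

1100 kN

A_b = π·30²/4 = 706.9 mm²; f_rv = 956 × 1000 / (5 × 706.9) = 270.5 MPa.
F'_nt = 1.3 F_nt − (F_nt / φF_nv) f_rv = 1.3·780 − (780/(0.75·469))·270.5 = 414.2 MPa, capped at F_nt → F'_nt = 414.2 MPa.
R_n = F'_nt · A_b · n = 414.2 × 706.9 × 5 / 1000 = 1464 kN.
Design strength φR_n = 0.75 × 1464 = 1100 kN.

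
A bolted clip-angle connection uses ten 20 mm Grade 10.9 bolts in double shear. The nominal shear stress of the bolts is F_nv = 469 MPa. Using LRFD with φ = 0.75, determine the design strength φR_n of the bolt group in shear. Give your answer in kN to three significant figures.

2210 kN

A_b = π × 20² / 4 = 314.2 mm².
R_n = F_nv · A_b · n · n_s = 469 × 314.2 × 10 × 2 / 1000 = 2947 kN.
Design strength φR_n = 0.75 × 2947 = 2210 kN.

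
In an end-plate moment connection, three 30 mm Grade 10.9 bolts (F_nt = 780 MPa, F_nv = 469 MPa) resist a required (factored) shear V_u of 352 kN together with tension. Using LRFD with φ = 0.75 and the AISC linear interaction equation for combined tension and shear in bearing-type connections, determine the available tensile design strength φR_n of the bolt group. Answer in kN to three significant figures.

A_b = π·30²/4 = 706.9 mm²; f_rv = 352 × 1000 / (3 × 706.9) = 166 MPa.
F'_nt = 1.3 F_nt − (F_nt / φF_nv) f_rv = 1.3·780 − (780/(0.75·469))·166 = 645.9 MPa, capped at F_nt → F'_nt = 645.9 MPa.
R_n = F'_nt · A_b · n = 645.9 × 706.9 × 3 / 1000 = 1370 kN.
Design strength φR_n = 0.75 × 1370 = 1030 kN.

1030 kN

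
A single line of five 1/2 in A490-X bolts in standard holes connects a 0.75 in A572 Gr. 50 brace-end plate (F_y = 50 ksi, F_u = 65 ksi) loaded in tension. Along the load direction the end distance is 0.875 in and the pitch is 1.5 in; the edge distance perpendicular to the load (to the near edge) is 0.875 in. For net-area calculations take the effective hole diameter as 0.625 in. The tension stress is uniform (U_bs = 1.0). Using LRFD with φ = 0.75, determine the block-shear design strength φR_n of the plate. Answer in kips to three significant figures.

Shear plane L_v = 0.875 + 4·1.5 = 6.875 in; A_gv = 6.875 × 0.75 = 5.156 in².
A_nv = (6.875 − 4.5·0.625) × 0.75 = 3.047 in².
A_nt = (0.875 − 0.5·0.625) × 0.75 = 0.4219 in².
0.6 F_u A_nv = 118.8 kips; 0.6 F_y A_gv = 154.7 kips → shear rupture governs the shear term.
R_n = 118.8 + 1.0 × 65 × 0.4219 = 146.2 kips.
Design strength φR_n = 0.75 × 146.2 = 110 kips.

110 kips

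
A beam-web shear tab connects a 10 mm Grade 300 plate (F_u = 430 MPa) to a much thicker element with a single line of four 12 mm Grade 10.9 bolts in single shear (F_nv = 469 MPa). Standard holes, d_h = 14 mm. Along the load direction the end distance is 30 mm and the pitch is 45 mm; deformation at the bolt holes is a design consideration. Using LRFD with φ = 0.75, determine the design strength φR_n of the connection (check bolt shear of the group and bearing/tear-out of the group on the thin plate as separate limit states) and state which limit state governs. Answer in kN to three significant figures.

Bolt shear: A_b = π·12²/4 = 113.1 mm²; R_n = 469 × 113.1 × 4 × 1 / 1000 = 212.2 kN → 0.75 × 212.2 = 159 kN.
Bearing (1.2 l_c t F_u ≤ 2.4 d t F_u): upper limit = 2.4·12·10·430 / 1000 = 123.8 kN.
  Edge l_c = 30 − 14/2 = 23 → r_n = 118.7 kN; interior l_c = 45 − 14 = 31 → r_n = 123.8 kN.
  R_n,bearing = 1·118.7 + 3·123.8 = 490.2 kN → 0.75 × 490.2 = 368 kN.
Bolt shear governs: 159 kN.

159 kN (bolt shear governs)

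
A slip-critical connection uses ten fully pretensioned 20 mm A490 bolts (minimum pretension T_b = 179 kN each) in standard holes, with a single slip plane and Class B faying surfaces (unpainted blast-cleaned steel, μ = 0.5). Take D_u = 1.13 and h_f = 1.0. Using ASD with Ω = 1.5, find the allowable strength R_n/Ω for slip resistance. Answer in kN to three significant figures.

674 kN

R_n = μ · D_u · h_f · T_b · n_s · n_b = 0.5 × 1.13 × 1.0 × 179 × 1 × 10 = 1011 kN.
Allowable strength R_n/Ω = 1011 / 1.5 = 674 kN.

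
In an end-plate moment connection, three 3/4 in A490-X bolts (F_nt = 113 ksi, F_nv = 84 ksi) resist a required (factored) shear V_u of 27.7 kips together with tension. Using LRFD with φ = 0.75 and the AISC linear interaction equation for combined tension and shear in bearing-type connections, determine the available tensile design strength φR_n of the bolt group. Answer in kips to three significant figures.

109 kips

A_b = π·0.75²/4 = 0.4418 in²; f_rv = 27.7 / (3 × 0.4418) = 20.9 ksi.
F'_nt = 1.3 F_nt − (F_nt / φF_nv) f_rv = 1.3·113 − (113/(0.75·84))·20.9 = 109.4 ksi, capped at F_nt → F'_nt = 109.4 ksi.
R_n = F'_nt · A_b · n = 109.4 × 0.4418 × 3 = 145 kips.
Design strength φR_n = 0.75 × 145 = 109 kips.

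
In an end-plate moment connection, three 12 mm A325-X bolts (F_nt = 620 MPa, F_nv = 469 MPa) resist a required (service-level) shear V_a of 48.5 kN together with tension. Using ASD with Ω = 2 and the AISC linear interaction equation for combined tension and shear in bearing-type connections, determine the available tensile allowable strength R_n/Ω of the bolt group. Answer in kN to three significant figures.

A_b = π·12²/4 = 113.1 mm²; f_rv = 48.5 × 1000 / (3 × 113.1) = 142.9 MPa.
F'_nt = 1.3 F_nt − (Ω F_nt / F_nv) f_rv = 1.3·620 − (2·620/469)·142.9 = 428.1 MPa, capped at F_nt → F'_nt = 428.1 MPa.
R_n = F'_nt · A_b · n = 428.1 × 113.1 × 3 / 1000 = 145.2 kN.
Allowable strength R_n/Ω = 145.2 / 2 = 72.6 kN.

72.6 kN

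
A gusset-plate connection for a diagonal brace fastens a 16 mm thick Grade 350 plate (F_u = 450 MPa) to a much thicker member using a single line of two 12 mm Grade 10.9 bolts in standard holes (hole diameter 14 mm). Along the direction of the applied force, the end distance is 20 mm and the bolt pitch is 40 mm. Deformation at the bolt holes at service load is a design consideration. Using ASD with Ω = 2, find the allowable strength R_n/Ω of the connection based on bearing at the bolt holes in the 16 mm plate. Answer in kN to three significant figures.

160 kN

Per bolt r_n = 1.2 l_c t F_u ≤ 2.4 d t F_u; upper limit = 2.4 × 12 × 16 × 450 / 1000 = 207.4 kN.
Edge bolt: l_c = 20 − 14/2 = 13 mm → 1.2 × 13 × 16 × 450 / 1000 = 112.3 → r_n = 112.3 kN.
Interior bolts: l_c = 40 − 14 = 26 mm → 1.2 × 26 × 16 × 450 / 1000 = 224.6 → r_n = 207.4 kN.
R_n = 1 × 112.3 + 1 × 207.4 = 319.7 kN.
Allowable strength R_n/Ω = 319.7 / 2 = 160 kN.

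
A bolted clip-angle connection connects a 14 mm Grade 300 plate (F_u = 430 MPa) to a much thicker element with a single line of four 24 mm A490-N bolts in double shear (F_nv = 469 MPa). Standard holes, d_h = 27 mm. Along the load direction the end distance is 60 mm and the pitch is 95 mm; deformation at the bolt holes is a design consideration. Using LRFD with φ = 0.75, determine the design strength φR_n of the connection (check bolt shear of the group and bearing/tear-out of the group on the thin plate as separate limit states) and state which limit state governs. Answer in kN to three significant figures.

1030 kN (bearing governs)

Bolt shear: A_b = π·24²/4 = 452.4 mm²; R_n = 469 × 452.4 × 4 × 2 / 1000 = 1697 kN → 0.75 × 1697 = 1270 kN.
Bearing (1.2 l_c t F_u ≤ 2.4 d t F_u): upper limit = 2.4·24·14·430 / 1000 = 346.8 kN.
  Edge l_c = 60 − 27/2 = 46.5 → r_n = 335.9 kN; interior l_c = 95 − 27 = 68 → r_n = 346.8 kN.
  R_n,bearing = 1·335.9 + 3·346.8 = 1376 kN → 0.75 × 1376 = 1030 kN.
Bearing governs: 1030 kN.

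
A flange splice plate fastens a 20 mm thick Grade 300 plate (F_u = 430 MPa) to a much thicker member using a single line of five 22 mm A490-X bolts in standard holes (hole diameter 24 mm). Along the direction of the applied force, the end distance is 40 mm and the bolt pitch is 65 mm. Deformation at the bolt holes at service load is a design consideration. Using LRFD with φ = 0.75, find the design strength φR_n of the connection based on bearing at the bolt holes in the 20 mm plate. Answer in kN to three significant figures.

Per bolt r_n = 1.2 l_c t F_u ≤ 2.4 d t F_u; upper limit = 2.4 × 22 × 20 × 430 / 1000 = 454.1 kN.
Edge bolt: l_c = 40 − 24/2 = 28 mm → 1.2 × 28 × 20 × 430 / 1000 = 289 → r_n = 289 kN.
Interior bolts: l_c = 65 − 24 = 41 mm → 1.2 × 41 × 20 × 430 / 1000 = 423.1 → r_n = 423.1 kN.
R_n = 1 × 289 + 4 × 423.1 = 1981 kN.
Design strength φR_n = 0.75 × 1981 = 1490 kN.

1490 kN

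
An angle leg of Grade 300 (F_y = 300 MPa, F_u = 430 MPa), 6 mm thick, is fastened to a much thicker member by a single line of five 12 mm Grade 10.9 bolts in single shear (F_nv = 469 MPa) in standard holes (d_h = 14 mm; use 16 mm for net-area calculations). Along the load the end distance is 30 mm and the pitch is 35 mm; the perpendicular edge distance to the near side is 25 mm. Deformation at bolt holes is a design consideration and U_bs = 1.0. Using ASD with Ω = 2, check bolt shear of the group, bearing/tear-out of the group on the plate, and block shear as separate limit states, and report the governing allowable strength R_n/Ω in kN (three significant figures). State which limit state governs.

Bolt shear: A_b = π·12²/4 = 113.1 mm²; R_n = 469 × 113.1 × 5 × 1 / 1000 = 265.2 kN → 265.2 / 2 = 133 kN.
Bearing: edge l_c = 23, r_n = 71.21 kN; interior l_c = 21, r_n = 65.02 kN; R_n = 71.21 + 4·65.02 = 331.3 kN → 166 kN.
Block shear: A_gv = 1020, A_nv = 588, A_nt = 102 mm²; R_n = min(0.6F_uA_nv, 0.6F_yA_gv) + U_bs·F_u·A_nt = 195.6 kN → 97.8 kN.
Block shear governs: 97.8 kN.

97.8 kN (block shear governs)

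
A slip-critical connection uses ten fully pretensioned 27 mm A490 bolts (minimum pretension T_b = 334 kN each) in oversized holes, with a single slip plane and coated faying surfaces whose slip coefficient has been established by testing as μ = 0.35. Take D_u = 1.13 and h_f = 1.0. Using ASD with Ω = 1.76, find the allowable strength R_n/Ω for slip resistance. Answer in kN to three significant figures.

751 kN

R_n = μ · D_u · h_f · T_b · n_s · n_b = 0.35 × 1.13 × 1.0 × 334 × 1 × 10 = 1321 kN.
Allowable strength R_n/Ω = 1321 / 1.76 = 751 kN.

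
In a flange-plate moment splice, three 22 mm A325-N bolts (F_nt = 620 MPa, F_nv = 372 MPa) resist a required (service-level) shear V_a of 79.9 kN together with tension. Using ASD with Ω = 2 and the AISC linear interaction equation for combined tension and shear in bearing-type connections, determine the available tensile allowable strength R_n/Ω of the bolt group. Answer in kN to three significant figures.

A_b = π·22²/4 = 380.1 mm²; f_rv = 79.9 × 1000 / (3 × 380.1) = 70.06 MPa.
F'_nt = 1.3 F_nt − (Ω F_nt / F_nv) f_rv = 1.3·620 − (2·620/372)·70.06 = 572.5 MPa, capped at F_nt → F'_nt = 572.5 MPa.
R_n = F'_nt · A_b · n = 572.5 × 380.1 × 3 / 1000 = 652.8 kN.
Allowable strength R_n/Ω = 652.8 / 2 = 326 kN.

326 kN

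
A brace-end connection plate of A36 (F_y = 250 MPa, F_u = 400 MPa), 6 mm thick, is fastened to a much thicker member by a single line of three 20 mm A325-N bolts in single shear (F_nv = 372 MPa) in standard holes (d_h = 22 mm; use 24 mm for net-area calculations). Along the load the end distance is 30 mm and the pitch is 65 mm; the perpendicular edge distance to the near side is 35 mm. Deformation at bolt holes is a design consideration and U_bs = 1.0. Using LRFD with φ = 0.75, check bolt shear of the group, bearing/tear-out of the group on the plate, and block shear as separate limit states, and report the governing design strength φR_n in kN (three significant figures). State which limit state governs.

149 kN (block shear governs)

Bolt shear: A_b = π·20²/4 = 314.2 mm²; R_n = 372 × 314.2 × 3 × 1 / 1000 = 350.6 kN → 0.75 × 350.6 = 263 kN.
Bearing: edge l_c = 19, r_n = 54.72 kN; interior l_c = 43, r_n = 115.2 kN; R_n = 54.72 + 2·115.2 = 285.1 kN → 214 kN.
Block shear: A_gv = 960, A_nv = 600, A_nt = 138 mm²; R_n = min(0.6F_uA_nv, 0.6F_yA_gv) + U_bs·F_u·A_nt = 199.2 kN → 149 kN.
Block shear governs: 149 kN.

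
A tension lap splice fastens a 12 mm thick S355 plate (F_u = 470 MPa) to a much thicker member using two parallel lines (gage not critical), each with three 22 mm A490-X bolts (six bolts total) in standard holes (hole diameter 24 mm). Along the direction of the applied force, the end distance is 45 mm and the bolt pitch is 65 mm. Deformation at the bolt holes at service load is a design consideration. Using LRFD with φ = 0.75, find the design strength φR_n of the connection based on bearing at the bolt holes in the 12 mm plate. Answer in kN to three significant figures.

Per bolt r_n = 1.2 l_c t F_u ≤ 2.4 d t F_u; upper limit = 2.4 × 22 × 12 × 470 / 1000 = 297.8 kN.
Edge bolt: l_c = 45 − 24/2 = 33 mm → 1.2 × 33 × 12 × 470 / 1000 = 223.3 → r_n = 223.3 kN.
Interior bolts: l_c = 65 − 24 = 41 mm → 1.2 × 41 × 12 × 470 / 1000 = 277.5 → r_n = 277.5 kN.
R_n = 2 × 223.3 + 4 × 277.5 = 1557 kN.
Design strength φR_n = 0.75 × 1557 = 1170 kN.

1170 kN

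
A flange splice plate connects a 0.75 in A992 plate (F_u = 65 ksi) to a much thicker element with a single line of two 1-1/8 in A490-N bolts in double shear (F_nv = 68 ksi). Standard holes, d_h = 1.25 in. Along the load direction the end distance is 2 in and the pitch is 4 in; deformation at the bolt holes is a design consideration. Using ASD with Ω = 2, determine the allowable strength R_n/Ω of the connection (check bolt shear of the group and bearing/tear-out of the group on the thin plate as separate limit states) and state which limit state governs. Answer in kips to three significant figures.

Bolt shear: A_b = π·1.125²/4 = 0.994 in²; R_n = 68 × 0.994 × 2 × 2 = 270.4 kips → 270.4 / 2 = 135 kips.
Bearing (1.2 l_c t F_u ≤ 2.4 d t F_u): upper limit = 2.4·1.125·0.75·65 = 131.6 kips.
  Edge l_c = 2 − 1.25/2 = 1.375 → r_n = 80.44 kips; interior l_c = 4 − 1.25 = 2.75 → r_n = 131.6 kips.
  R_n,bearing = 1·80.44 + 1·131.6 = 212.1 kips → 212.1 / 2 = 106 kips.
Bearing governs: 106 kips.

106 kips (bearing governs)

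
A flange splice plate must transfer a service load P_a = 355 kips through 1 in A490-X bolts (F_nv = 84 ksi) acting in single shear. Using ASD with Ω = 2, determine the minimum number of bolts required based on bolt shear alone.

A_b = π·1²/4 = 0.7854 in².
Per-bolt allowable strength R_n/Ω = 84 × 0.7854 × 1 / 2 = 32.99 kips.
n ≥ 355 / 32.99 = 10.76 → use 11 bolts.

11 bolts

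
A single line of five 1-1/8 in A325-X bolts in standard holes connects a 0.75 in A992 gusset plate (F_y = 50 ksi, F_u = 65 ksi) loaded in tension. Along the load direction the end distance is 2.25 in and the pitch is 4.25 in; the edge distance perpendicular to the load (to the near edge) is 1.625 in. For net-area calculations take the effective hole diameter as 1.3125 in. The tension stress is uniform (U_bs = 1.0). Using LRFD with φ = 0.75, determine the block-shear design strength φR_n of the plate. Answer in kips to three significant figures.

Shear plane L_v = 2.25 + 4·4.25 = 19.25 in; A_gv = 19.25 × 0.75 = 14.44 in².
A_nv = (19.25 − 4.5·1.3125) × 0.75 = 10.01 in².
A_nt = (1.625 − 0.5·1.3125) × 0.75 = 0.7266 in².
0.6 F_u A_nv = 390.3 kips; 0.6 F_y A_gv = 433.1 kips → shear rupture governs the shear term.
R_n = 390.3 + 1.0 × 65 × 0.7266 = 437.5 kips.
Design strength φR_n = 0.75 × 437.5 = 328 kips.

328 kips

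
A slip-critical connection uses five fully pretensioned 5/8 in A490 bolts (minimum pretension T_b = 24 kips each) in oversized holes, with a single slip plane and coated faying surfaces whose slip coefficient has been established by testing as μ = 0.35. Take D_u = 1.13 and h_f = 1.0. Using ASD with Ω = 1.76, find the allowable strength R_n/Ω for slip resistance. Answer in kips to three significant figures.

27 kips

R_n = μ · D_u · h_f · T_b · n_s · n_b = 0.35 × 1.13 × 1.0 × 24 × 1 × 5 = 47.46 kips.
Allowable strength R_n/Ω = 47.46 / 1.76 = 27 kips.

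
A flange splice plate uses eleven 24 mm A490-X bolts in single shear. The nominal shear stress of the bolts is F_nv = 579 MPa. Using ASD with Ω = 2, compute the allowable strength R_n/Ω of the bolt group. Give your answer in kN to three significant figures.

1440 kN

A_b = π × 24² / 4 = 452.4 mm².
R_n = F_nv · A_b · n · n_s = 579 × 452.4 × 11 × 1 / 1000 = 2881 kN.
Allowable strength R_n/Ω = 2881 / 2 = 1440 kN.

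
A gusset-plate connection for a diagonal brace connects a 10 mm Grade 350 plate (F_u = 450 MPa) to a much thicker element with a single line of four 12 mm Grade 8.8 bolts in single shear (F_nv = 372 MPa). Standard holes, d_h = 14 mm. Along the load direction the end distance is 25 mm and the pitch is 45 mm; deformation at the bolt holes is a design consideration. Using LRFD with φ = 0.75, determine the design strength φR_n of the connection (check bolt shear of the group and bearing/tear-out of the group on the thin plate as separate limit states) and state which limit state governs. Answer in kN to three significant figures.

Bolt shear: A_b = π·12²/4 = 113.1 mm²; R_n = 372 × 113.1 × 4 × 1 / 1000 = 168.3 kN → 0.75 × 168.3 = 126 kN.
Bearing (1.2 l_c t F_u ≤ 2.4 d t F_u): upper limit = 2.4·12·10·450 / 1000 = 129.6 kN.
  Edge l_c = 25 − 14/2 = 18 → r_n = 97.2 kN; interior l_c = 45 − 14 = 31 → r_n = 129.6 kN.
  R_n,bearing = 1·97.2 + 3·129.6 = 486 kN → 0.75 × 486 = 364 kN.
Bolt shear governs: 126 kN.

126 kN (bolt shear governs)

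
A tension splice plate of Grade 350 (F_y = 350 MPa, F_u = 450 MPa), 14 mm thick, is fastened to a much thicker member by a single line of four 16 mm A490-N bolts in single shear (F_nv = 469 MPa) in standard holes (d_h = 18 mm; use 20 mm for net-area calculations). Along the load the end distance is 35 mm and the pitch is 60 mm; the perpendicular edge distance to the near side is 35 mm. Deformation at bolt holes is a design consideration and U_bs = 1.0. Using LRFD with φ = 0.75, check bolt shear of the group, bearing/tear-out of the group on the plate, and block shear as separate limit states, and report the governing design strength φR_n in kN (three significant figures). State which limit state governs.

283 kN (bolt shear governs)

Bolt shear: A_b = π·16²/4 = 201.1 mm²; R_n = 469 × 201.1 × 4 × 1 / 1000 = 377.2 kN → 0.75 × 377.2 = 283 kN.
Bearing: edge l_c = 26, r_n = 196.6 kN; interior l_c = 42, r_n = 241.9 kN; R_n = 196.6 + 3·241.9 = 922.3 kN → 692 kN.
Block shear: A_gv = 3010, A_nv = 2030, A_nt = 350 mm²; R_n = min(0.6F_uA_nv, 0.6F_yA_gv) + U_bs·F_u·A_nt = 705.6 kN → 529 kN.
Bolt shear governs: 283 kN.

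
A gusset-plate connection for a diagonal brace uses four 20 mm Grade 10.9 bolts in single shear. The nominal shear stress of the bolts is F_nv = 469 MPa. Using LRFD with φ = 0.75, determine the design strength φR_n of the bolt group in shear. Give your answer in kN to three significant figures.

A_b = π × 20² / 4 = 314.2 mm².
R_n = F_nv · A_b · n · n_s = 469 × 314.2 × 4 × 1 / 1000 = 589.4 kN.
Design strength φR_n = 0.75 × 589.4 = 442 kN.

442 kN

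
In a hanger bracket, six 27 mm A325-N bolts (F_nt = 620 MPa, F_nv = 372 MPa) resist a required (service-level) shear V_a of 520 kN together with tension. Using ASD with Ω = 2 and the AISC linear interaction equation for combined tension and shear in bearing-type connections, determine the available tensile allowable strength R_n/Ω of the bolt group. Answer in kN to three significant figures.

A_b = π·27²/4 = 572.6 mm²; f_rv = 520 × 1000 / (6 × 572.6) = 151.4 MPa.
F'_nt = 1.3 F_nt − (Ω F_nt / F_nv) f_rv = 1.3·620 − (2·620/372)·151.4 = 301.4 MPa, capped at F_nt → F'_nt = 301.4 MPa.
R_n = F'_nt · A_b · n = 301.4 × 572.6 × 6 / 1000 = 1036 kN.
Allowable strength R_n/Ω = 1036 / 2 = 518 kN.

518 kN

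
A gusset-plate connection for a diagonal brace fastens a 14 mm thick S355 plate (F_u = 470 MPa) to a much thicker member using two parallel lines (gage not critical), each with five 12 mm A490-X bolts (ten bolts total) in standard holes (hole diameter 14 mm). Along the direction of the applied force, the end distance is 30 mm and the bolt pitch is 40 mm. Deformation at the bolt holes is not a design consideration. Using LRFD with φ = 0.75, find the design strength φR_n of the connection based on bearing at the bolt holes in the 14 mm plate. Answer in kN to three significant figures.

1760 kN

Per bolt r_n = 1.5 l_c t F_u ≤ 3.0 d t F_u; upper limit = 3.0 × 12 × 14 × 470 / 1000 = 236.9 kN.
Edge bolt: l_c = 30 − 14/2 = 23 mm → 1.5 × 23 × 14 × 470 / 1000 = 227 → r_n = 227 kN.
Interior bolts: l_c = 40 − 14 = 26 mm → 1.5 × 26 × 14 × 470 / 1000 = 256.6 → r_n = 236.9 kN.
R_n = 2 × 227 + 8 × 236.9 = 2349 kN.
Design strength φR_n = 0.75 × 2349 = 1760 kN.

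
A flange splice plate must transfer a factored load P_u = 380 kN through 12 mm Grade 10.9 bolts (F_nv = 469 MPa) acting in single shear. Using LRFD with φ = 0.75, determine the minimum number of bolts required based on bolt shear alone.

10 bolts

A_b = π·12²/4 = 113.1 mm².
Per-bolt design strength φR_n = 0.75 × 469 × 113.1 × 1 / 1000 = 39.78 kN.
n ≥ 380 / 39.78 = 9.552 → use 10 bolts.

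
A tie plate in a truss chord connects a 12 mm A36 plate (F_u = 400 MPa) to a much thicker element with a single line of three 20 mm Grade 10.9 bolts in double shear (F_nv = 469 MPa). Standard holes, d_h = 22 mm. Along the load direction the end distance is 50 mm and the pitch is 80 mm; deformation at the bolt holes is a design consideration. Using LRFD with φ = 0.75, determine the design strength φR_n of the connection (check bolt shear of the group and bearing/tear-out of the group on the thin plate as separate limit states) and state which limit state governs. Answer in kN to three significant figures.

514 kN (bearing governs)

Bolt shear: A_b = π·20²/4 = 314.2 mm²; R_n = 469 × 314.2 × 3 × 2 / 1000 = 884 kN → 0.75 × 884 = 663 kN.
Bearing (1.2 l_c t F_u ≤ 2.4 d t F_u): upper limit = 2.4·20·12·400 / 1000 = 230.4 kN.
  Edge l_c = 50 − 22/2 = 39 → r_n = 224.6 kN; interior l_c = 80 − 22 = 58 → r_n = 230.4 kN.
  R_n,bearing = 1·224.6 + 2·230.4 = 685.4 kN → 0.75 × 685.4 = 514 kN.
Bearing governs: 514 kN.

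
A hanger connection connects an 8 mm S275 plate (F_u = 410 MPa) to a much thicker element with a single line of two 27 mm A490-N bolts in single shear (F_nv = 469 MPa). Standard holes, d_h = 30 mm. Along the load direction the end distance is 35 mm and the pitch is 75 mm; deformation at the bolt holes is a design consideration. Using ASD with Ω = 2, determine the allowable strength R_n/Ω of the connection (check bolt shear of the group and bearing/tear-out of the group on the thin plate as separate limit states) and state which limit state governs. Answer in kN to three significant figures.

Bolt shear: A_b = π·27²/4 = 572.6 mm²; R_n = 469 × 572.6 × 2 × 1 / 1000 = 537.1 kN → 537.1 / 2 = 269 kN.
Bearing (1.2 l_c t F_u ≤ 2.4 d t F_u): upper limit = 2.4·27·8·410 / 1000 = 212.5 kN.
  Edge l_c = 35 − 30/2 = 20 → r_n = 78.72 kN; interior l_c = 75 − 30 = 45 → r_n = 177.1 kN.
  R_n,bearing = 1·78.72 + 1·177.1 = 255.8 kN → 255.8 / 2 = 128 kN.
Bearing governs: 128 kN.

128 kN (bearing governs)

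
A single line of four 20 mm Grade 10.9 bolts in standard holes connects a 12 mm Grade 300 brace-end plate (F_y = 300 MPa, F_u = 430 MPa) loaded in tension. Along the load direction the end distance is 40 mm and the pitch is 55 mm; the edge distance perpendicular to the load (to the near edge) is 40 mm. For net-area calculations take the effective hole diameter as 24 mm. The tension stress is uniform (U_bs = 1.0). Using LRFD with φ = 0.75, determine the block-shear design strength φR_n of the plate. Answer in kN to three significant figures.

Shear plane L_v = 40 + 3·55 = 205 mm; A_gv = 205 × 12 = 2460 mm².
A_nv = (205 − 3.5·24) × 12 = 1452 mm².
A_nt = (40 − 0.5·24) × 12 = 336 mm².
0.6 F_u A_nv = 374.6 kN; 0.6 F_y A_gv = 442.8 kN → shear rupture governs the shear term.
R_n = 374.6 + 1.0 × 430 × 336 / 1000 = 519.1 kN.
Design strength φR_n = 0.75 × 519.1 = 389 kN.

389 kN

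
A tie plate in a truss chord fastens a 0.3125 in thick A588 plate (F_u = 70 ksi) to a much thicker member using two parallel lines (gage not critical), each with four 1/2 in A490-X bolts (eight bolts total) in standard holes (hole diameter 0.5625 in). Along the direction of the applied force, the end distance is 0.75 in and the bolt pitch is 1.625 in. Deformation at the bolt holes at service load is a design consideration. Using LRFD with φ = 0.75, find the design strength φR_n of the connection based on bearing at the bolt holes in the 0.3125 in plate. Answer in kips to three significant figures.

137 kips

Per bolt r_n = 1.2 l_c t F_u ≤ 2.4 d t F_u; upper limit = 2.4 × 0.5 × 0.3125 × 70 = 26.25 kips.
Edge bolt: l_c = 0.75 − 0.5625/2 = 0.4688 in → 1.2 × 0.4688 × 0.3125 × 70 = 12.3 → r_n = 12.3 kips.
Interior bolts: l_c = 1.625 − 0.5625 = 1.062 in → 1.2 × 1.062 × 0.3125 × 70 = 27.89 → r_n = 26.25 kips.
R_n = 2 × 12.3 + 6 × 26.25 = 182.1 kips.
Design strength φR_n = 0.75 × 182.1 = 137 kips.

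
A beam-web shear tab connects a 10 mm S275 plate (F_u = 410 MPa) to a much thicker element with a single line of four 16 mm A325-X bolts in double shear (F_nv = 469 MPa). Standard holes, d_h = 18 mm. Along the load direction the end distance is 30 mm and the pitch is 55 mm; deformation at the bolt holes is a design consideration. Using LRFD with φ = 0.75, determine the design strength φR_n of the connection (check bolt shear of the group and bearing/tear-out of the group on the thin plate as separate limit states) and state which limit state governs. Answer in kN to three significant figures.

432 kN (bearing governs)

Bolt shear: A_b = π·16²/4 = 201.1 mm²; R_n = 469 × 201.1 × 4 × 2 / 1000 = 754.4 kN → 0.75 × 754.4 = 566 kN.
Bearing (1.2 l_c t F_u ≤ 2.4 d t F_u): upper limit = 2.4·16·10·410 / 1000 = 157.4 kN.
  Edge l_c = 30 − 18/2 = 21 → r_n = 103.3 kN; interior l_c = 55 − 18 = 37 → r_n = 157.4 kN.
  R_n,bearing = 1·103.3 + 3·157.4 = 575.6 kN → 0.75 × 575.6 = 432 kN.
Bearing governs: 432 kN.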